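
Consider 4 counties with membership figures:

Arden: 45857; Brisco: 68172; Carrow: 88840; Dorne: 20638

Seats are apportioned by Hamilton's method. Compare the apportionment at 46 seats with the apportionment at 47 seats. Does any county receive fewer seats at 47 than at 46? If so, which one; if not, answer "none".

At 46 seats: Arden 10, Brisco 14, Carrow 18, Dorne 4.
At 47 seats: Arden 10, Brisco 14, Carrow 19, Dorne 4.
No county's allocation decreased.

none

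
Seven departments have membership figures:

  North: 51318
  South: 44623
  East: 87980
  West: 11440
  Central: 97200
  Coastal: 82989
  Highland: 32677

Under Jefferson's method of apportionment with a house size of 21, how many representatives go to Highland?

Standard divisor 408227/21 ≈ 19439.381; standard quotas: North 2.640, South 2.295, East 4.526, West 0.588, Central 5.000, Coastal 4.269, Highland 1.681.
Rounding down gives 2, 2, 4, 0, 5, 4, 1 = 18 seats, so the divisor must be adjusted.
With modified divisor 16520: modified quotas North 3.106, South 2.701, East 5.326, West 0.692, Central 5.884, Coastal 5.024, Highland 1.978.
Rounding down: North 3, South 2, East 5, West 0, Central 5, Coastal 5, Highland 1 (total 21).
Highland receives 1.

1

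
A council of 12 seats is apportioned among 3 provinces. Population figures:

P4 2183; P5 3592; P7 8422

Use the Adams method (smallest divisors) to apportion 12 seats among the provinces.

Standard divisor 14197/12 ≈ 1183.083; standard quotas: P4 1.845, P5 3.036, P7 7.119.
Rounding up gives 2, 4, 8 = 14 seats, so the divisor must be adjusted.
With modified divisor 1300: modified quotas P4 1.679, P5 2.763, P7 6.478.
Rounding up: P4 2, P5 3, P7 7 (total 12).

P4 2, P5 3, P7 7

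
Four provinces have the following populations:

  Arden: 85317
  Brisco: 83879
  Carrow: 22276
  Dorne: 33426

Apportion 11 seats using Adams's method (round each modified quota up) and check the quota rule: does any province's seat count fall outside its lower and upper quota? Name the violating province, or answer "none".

none

Standard quotas: Arden 4.173, Brisco 4.103, Carrow 1.090, Dorne 1.635.
Adams allocation: Arden 4, Brisco 4, Carrow 1, Dorne 2.
Every allocation lies between the lower and upper quota.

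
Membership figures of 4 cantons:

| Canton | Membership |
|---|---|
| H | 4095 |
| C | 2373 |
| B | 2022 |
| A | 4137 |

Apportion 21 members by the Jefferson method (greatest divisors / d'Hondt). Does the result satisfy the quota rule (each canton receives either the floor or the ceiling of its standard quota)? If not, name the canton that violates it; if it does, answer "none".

Standard quotas: H 6.810, C 3.947, B 3.363, A 6.880.
Jefferson allocation: H 7, C 4, B 3, A 7.
Every allocation lies between the lower and upper quota.

none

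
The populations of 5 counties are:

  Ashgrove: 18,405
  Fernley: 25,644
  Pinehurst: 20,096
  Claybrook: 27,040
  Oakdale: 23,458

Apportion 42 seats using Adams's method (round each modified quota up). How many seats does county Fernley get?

9

Standard divisor 114643/42 ≈ 2729.595; standard quotas: Ashgrove 6.743, Fernley 9.395, Pinehurst 7.362, Claybrook 9.906, Oakdale 8.594.
Rounding up gives 7, 10, 8, 10, 9 = 44 seats, so the divisor must be adjusted.
With modified divisor 2900: modified quotas Ashgrove 6.347, Fernley 8.843, Pinehurst 6.930, Claybrook 9.324, Oakdale 8.089.
Rounding up: Ashgrove 7, Fernley 9, Pinehurst 7, Claybrook 10, Oakdale 9 (total 42).
Fernley receives 9.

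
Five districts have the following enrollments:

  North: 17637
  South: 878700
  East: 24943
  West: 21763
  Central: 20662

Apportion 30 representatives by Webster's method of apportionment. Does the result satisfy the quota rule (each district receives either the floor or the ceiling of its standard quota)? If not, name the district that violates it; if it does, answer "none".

Standard quotas: North 0.549, South 27.354, East 0.776, West 0.677, Central 0.643.
Webster allocation: North 1, South 26, East 1, West 1, Central 1.
South has quota 27.354 (lower 27, upper 28) but receives 26 — outside the quota interval.

South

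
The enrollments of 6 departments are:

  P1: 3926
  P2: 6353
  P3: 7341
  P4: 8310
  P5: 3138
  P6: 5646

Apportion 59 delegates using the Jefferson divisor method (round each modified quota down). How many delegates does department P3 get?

13

Standard divisor 34714/59 ≈ 588.373; standard quotas: P1 6.673, P2 10.798, P3 12.477, P4 14.124, P5 5.333, P6 9.596.
Rounding down gives 6, 10, 12, 14, 5, 9 = 56 seats, so the divisor must be adjusted.
With modified divisor 563: modified quotas P1 6.973, P2 11.284, P3 13.039, P4 14.760, P5 5.574, P6 10.028.
Rounding down: P1 6, P2 11, P3 13, P4 14, P5 5, P6 10 (total 59).
P3 receives 13.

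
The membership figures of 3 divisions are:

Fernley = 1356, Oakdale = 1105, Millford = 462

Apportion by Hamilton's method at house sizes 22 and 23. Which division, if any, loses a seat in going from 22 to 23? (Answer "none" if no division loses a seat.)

At 22 seats: Fernley 10, Oakdale 8, Millford 4.
At 23 seats: Fernley 11, Oakdale 9, Millford 3.
Millford drops from 4 to 3.

Millford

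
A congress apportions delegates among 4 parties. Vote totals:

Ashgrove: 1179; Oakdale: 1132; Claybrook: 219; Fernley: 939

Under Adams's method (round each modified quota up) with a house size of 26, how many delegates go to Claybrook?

Standard divisor 3469/26 ≈ 133.423; standard quotas: Ashgrove 8.837, Oakdale 8.484, Claybrook 1.641, Fernley 7.038.
Rounding up gives 9, 9, 2, 8 = 28 seats, so the divisor must be adjusted.
With modified divisor 144: modified quotas Ashgrove 8.188, Oakdale 7.861, Claybrook 1.521, Fernley 6.521.
Rounding up: Ashgrove 9, Oakdale 8, Claybrook 2, Fernley 7 (total 26).
Claybrook receives 2.

2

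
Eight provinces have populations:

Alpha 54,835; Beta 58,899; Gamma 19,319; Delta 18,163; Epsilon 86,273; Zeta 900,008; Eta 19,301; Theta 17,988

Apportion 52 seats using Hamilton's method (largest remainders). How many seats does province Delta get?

1

Total 1174786; standard divisor 1174786/52 ≈ 22592.038.
Standard quotas: Alpha 2.4272, Beta 2.6071, Gamma 0.8551, Delta 0.8040, Epsilon 3.8187, Zeta 39.8374, Eta 0.8543, Theta 0.7962.
Lower quotas: Alpha 2, Beta 2, Gamma 0, Delta 0, Epsilon 3, Zeta 39, Eta 0, Theta 0 (sum 46, leaving 6 seats).
Remainders in descending order: Gamma 0.8551, Eta 0.8543, Zeta 0.8374, Epsilon 0.8187, Delta 0.8040, Theta 0.7962, Beta 0.6071, Alpha 0.4272.
The surplus seats go to Gamma, Eta, Zeta, Epsilon, Delta, Theta.
Delta receives 1.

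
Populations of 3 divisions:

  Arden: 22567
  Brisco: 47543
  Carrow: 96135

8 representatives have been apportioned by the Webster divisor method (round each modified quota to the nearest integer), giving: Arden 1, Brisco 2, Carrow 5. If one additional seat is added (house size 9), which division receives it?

Priority for the next seat is population ÷ (current seats + 0.5).
Priorities: Arden 15044.667, Brisco 19017.200, Carrow 17479.091.
Highest priority: Brisco.

Brisco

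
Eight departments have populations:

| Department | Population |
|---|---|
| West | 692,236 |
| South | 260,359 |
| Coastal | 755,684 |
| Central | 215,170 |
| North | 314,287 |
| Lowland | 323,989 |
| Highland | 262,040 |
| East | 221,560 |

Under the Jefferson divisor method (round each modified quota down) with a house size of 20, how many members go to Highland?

2

Standard divisor 3045325/20 ≈ 152266.25; standard quotas: West 4.546, South 1.710, Coastal 4.963, Central 1.413, North 2.064, Lowland 2.128, Highland 1.721, East 1.455.
Rounding down gives 4, 1, 4, 1, 2, 2, 1, 1 = 16 seats, so the divisor must be adjusted.
With modified divisor 128100: modified quotas West 5.404, South 2.032, Coastal 5.899, Central 1.680, North 2.453, Lowland 2.529, Highland 2.046, East 1.730.
Rounding down: West 5, South 2, Coastal 5, Central 1, North 2, Lowland 2, Highland 2, East 1 (total 20).
Highland receives 2.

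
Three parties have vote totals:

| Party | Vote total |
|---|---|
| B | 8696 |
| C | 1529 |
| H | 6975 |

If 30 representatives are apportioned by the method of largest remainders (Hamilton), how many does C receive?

Total 17200; standard divisor 17200/30 ≈ 573.333.
Standard quotas: B 15.1674, C 2.6669, H 12.1657.
Lower quotas: B 15, C 2, H 12 (sum 29, leaving 1 seat).
Remainders in descending order: C 0.6669, B 0.1674, H 0.1657.
Largest remainder: C receives the extra seat.
C receives 3.

3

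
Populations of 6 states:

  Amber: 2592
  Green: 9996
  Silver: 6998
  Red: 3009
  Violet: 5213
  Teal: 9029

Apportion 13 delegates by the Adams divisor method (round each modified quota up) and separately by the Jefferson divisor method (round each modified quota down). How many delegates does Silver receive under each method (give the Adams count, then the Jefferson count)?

3 and 2

Adams: Amber 1, Green 3, Silver 3, Red 1, Violet 2, Teal 3.
Jefferson: Amber 1, Green 4, Silver 2, Red 1, Violet 2, Teal 3.
Silver gets 3 under Adams and 2 under Jefferson.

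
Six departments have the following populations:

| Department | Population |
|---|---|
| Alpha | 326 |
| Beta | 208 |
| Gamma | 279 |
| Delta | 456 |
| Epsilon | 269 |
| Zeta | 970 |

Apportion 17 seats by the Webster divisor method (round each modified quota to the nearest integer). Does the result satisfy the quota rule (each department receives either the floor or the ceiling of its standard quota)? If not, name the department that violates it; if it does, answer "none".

none

Standard quotas: Alpha 2.210, Beta 1.410, Gamma 1.891, Delta 3.091, Epsilon 1.823, Zeta 6.575.
Webster allocation: Alpha 2, Beta 1, Gamma 2, Delta 3, Epsilon 2, Zeta 7.
Every allocation lies between the lower and upper quota.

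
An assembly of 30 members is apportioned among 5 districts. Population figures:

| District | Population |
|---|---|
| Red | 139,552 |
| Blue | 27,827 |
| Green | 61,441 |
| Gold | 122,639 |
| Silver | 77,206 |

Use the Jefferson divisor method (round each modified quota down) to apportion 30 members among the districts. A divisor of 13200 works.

With modified divisor 13200: modified quotas Red 10.572, Blue 2.108, Green 4.655, Gold 9.291, Silver 5.849.
Rounding down: Red 10, Blue 2, Green 4, Gold 9, Silver 5 (total 30).

Red=10; Blue=2; Green=4; Gold=9; Silver=5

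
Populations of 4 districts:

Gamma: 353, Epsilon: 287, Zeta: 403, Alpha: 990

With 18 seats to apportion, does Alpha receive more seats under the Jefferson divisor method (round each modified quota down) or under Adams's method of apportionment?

Jefferson: Gamma 3, Epsilon 2, Zeta 4, Alpha 9.
Adams: Gamma 3, Epsilon 3, Zeta 4, Alpha 8.
Alpha gets 9 under Jefferson and 8 under Adams.

Jefferson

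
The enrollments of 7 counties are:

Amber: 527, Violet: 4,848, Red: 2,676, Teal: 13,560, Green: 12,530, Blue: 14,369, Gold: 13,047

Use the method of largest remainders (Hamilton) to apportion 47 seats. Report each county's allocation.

Amber 0; Violet 4; Red 2; Teal 10; Green 10; Blue 11; Gold 10

Standard divisor: 61557 ÷ 47 ≈ 1309.723.
Standard quotas: Amber 0.4024, Violet 3.7015, Red 2.0432, Teal 10.3533, Green 9.5669, Blue 10.9710, Gold 9.9616.
Lower quotas: Amber 0, Violet 3, Red 2, Teal 10, Green 9, Blue 10, Gold 9 (sum 43, leaving 4 seats).
Remainders in descending order: Blue 0.9710, Gold 0.9616, Violet 0.7015, Green 0.5669, Amber 0.4024, Teal 0.3533, Red 0.0432.
Largest remainders: Blue, Gold, Violet, Green receive the extra seats.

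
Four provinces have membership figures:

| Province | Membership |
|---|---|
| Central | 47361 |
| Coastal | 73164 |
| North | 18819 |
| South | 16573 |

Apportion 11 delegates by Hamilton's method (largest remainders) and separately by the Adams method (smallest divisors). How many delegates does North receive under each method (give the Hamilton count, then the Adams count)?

Hamilton: Central 4, Coastal 5, North 1, South 1.
Adams: Central 3, Coastal 5, North 2, South 1.
North gets 1 under Hamilton and 2 under Adams.

1 and 2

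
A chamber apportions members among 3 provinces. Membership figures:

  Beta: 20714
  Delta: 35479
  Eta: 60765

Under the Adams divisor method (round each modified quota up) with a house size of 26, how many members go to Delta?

Standard divisor 116958/26 ≈ 4498.385; standard quotas: Beta 4.605, Delta 7.887, Eta 13.508.
Rounding up gives 5, 8, 14 = 27 seats, so the divisor must be adjusted.
With modified divisor 4900: modified quotas Beta 4.227, Delta 7.241, Eta 12.401.
Rounding up: Beta 5, Delta 8, Eta 13 (total 26).
Delta receives 8.

8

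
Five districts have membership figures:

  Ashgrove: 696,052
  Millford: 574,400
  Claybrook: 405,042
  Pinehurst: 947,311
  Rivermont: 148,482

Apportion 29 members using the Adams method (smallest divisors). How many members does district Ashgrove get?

7

Standard divisor 2771287/29 ≈ 95561.621; standard quotas: Ashgrove 7.284, Millford 6.011, Claybrook 4.239, Pinehurst 9.913, Rivermont 1.554.
Rounding up gives 8, 7, 5, 10, 2 = 32 seats, so the divisor must be adjusted.
With modified divisor 103300: modified quotas Ashgrove 6.738, Millford 5.561, Claybrook 3.921, Pinehurst 9.170, Rivermont 1.437.
Rounding up: Ashgrove 7, Millford 6, Claybrook 4, Pinehurst 10, Rivermont 2 (total 29).
Ashgrove receives 7.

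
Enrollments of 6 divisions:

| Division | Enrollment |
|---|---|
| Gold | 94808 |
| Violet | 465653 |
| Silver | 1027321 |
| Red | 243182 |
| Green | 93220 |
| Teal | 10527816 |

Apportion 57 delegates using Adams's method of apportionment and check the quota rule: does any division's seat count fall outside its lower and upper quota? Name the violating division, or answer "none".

Teal

Standard quotas: Gold 0.434, Violet 2.132, Silver 4.703, Red 1.113, Green 0.427, Teal 48.192.
Adams allocation: Gold 1, Violet 2, Silver 5, Red 2, Green 1, Teal 46.
Teal has quota 48.192 (lower 48, upper 49) but receives 46 — outside the quota interval.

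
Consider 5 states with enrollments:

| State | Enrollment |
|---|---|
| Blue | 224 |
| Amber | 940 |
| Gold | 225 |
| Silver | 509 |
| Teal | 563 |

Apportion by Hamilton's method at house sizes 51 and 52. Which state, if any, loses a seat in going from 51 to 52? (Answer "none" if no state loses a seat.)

At 51 seats: Blue 5, Amber 19, Gold 5, Silver 10, Teal 12.
At 52 seats: Blue 4, Amber 20, Gold 5, Silver 11, Teal 12.
Blue drops from 5 to 4.

Blue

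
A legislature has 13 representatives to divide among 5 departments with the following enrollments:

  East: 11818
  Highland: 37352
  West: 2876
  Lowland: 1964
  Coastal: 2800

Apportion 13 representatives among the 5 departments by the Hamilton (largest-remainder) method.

East: 3, Highland: 8, West: 1, Lowland: 0, Coastal: 1

Standard divisor: 56810 ÷ 13 = 4370.
Standard quotas: East 2.7043, Highland 8.5474, West 0.6581, Lowland 0.4494, Coastal 0.6407.
Lower quotas: East 2, Highland 8, West 0, Lowland 0, Coastal 0 (sum 10, leaving 3 seats).
Remainders in descending order: East 0.7043, West 0.6581, Coastal 0.6407, Highland 0.5474, Lowland 0.4494.
The surplus seats go to East, West, Coastal.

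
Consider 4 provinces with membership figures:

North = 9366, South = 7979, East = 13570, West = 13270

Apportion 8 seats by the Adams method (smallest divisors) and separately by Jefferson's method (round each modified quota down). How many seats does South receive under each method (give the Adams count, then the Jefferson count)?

2 and 1

Adams: North 2, South 2, East 2, West 2.
Jefferson: North 2, South 1, East 3, West 2.
South gets 2 under Adams and 1 under Jefferson.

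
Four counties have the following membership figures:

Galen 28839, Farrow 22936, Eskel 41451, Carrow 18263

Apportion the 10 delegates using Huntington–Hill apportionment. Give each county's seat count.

Galen: 2, Farrow: 2, Eskel: 4, Carrow: 2

With divisor 11870: modified quotas Galen 2.430, Farrow 1.932, Eskel 3.492, Carrow 1.539.
Geometric-mean thresholds: Galen √(2·3)=2.449, Farrow √(1·2)=1.414, Eskel √(3·4)=3.464, Carrow √(1·2)=1.414.
Each quota rounded against its threshold gives Galen 2, Farrow 2, Eskel 4, Carrow 2 (total 10).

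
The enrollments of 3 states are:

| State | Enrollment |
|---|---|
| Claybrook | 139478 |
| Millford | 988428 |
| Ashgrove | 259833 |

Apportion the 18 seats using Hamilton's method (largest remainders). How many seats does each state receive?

The standard divisor is 1387739/18 ≈ 77096.611.
Standard quotas: Claybrook 1.8091, Millford 12.8206, Ashgrove 3.3702.
Lower quotas: Claybrook 1, Millford 12, Ashgrove 3 (sum 16, leaving 2 seats).
Remainders in descending order: Millford 0.8206, Claybrook 0.8091, Ashgrove 0.3702.
Largest remainders: Millford, Claybrook receive the extra seats.

Claybrook 2, Millford 13, Ashgrove 3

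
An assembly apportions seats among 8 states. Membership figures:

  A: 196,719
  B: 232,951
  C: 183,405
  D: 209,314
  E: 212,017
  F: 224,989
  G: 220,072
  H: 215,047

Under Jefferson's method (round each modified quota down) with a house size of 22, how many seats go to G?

Standard divisor 1694514/22 ≈ 77023.364; standard quotas: A 2.554, B 3.024, C 2.381, D 2.718, E 2.753, F 2.921, G 2.857, H 2.792.
Rounding down gives 2, 3, 2, 2, 2, 2, 2, 2 = 17 seats, so the divisor must be adjusted.
With modified divisor 67700: modified quotas A 2.906, B 3.441, C 2.709, D 3.092, E 3.132, F 3.323, G 3.251, H 3.176.
Rounding down: A 2, B 3, C 2, D 3, E 3, F 3, G 3, H 3 (total 22).
G receives 3.

3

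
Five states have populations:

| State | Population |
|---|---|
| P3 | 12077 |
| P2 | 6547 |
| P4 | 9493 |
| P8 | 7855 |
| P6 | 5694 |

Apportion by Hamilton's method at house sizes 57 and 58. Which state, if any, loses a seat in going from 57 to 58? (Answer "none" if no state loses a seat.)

At 57 seats: P3 16, P2 9, P4 13, P8 11, P6 8.
At 58 seats: P3 17, P2 9, P4 13, P8 11, P6 8.
No state's allocation decreased.

none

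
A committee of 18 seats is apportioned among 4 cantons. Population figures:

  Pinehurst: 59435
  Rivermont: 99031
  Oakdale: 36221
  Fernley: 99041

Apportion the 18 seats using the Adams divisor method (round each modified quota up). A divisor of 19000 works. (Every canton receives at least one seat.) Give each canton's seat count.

Pinehurst: 4, Rivermont: 6, Oakdale: 2, Fernley: 6

With modified divisor 19000: modified quotas Pinehurst 3.128, Rivermont 5.212, Oakdale 1.906, Fernley 5.213.
Rounding up: Pinehurst 4, Rivermont 6, Oakdale 2, Fernley 6 (total 18).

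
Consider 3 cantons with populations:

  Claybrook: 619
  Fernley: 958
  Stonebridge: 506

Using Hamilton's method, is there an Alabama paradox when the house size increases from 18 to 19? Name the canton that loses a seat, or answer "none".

Stonebridge

At 18 seats: Claybrook 5, Fernley 8, Stonebridge 5.
At 19 seats: Claybrook 6, Fernley 9, Stonebridge 4.
Stonebridge drops from 5 to 4.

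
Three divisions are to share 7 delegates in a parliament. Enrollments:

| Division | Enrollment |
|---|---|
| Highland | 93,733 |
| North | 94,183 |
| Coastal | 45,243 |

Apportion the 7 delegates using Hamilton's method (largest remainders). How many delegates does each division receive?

Highland: 3; North: 3; Coastal: 1

The standard divisor is 233159/7 ≈ 33308.429.
Standard quotas: Highland 2.8141, North 2.8276, Coastal 1.3583.
Lower quotas: Highland 2, North 2, Coastal 1 (sum 5, leaving 2 seats).
Remainders in descending order: North 0.8276, Highland 0.8141, Coastal 0.3583.
The surplus seats go to North, Highland.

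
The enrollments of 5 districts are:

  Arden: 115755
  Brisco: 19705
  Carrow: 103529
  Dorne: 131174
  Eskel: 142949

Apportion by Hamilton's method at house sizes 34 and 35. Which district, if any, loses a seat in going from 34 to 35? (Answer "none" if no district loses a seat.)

none

At 34 seats: Arden 8, Brisco 1, Carrow 7, Dorne 9, Eskel 9.
At 35 seats: Arden 8, Brisco 1, Carrow 7, Dorne 9, Eskel 10.
No district's allocation decreased.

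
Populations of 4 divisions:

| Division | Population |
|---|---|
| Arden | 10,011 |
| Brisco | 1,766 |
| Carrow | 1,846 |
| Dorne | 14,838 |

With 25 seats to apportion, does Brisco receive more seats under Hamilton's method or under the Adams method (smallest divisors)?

Adams

Hamilton: Arden 9, Brisco 1, Carrow 2, Dorne 13.
Adams: Arden 9, Brisco 2, Carrow 2, Dorne 12.
Brisco gets 1 under Hamilton and 2 under Adams.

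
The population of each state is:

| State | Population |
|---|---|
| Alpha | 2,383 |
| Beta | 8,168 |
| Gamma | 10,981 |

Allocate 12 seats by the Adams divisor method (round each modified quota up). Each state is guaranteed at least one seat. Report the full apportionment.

Standard divisor 21532/12 ≈ 1794.333; standard quotas: Alpha 1.328, Beta 4.552, Gamma 6.120.
Rounding up gives 2, 5, 7 = 14 seats, so the divisor must be adjusted.
With modified divisor 2100: modified quotas Alpha 1.135, Beta 3.890, Gamma 5.229.
Rounding up: Alpha 2, Beta 4, Gamma 6 (total 12).

Alpha=2; Beta=4; Gamma=6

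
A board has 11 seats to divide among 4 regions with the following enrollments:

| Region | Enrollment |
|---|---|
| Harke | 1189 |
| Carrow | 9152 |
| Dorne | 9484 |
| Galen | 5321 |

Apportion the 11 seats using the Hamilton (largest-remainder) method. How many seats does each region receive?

Harke: 1; Carrow: 4; Dorne: 4; Galen: 2

Total 25146; standard divisor 25146/11 = 2286.
Standard quotas: Harke 0.5201, Carrow 4.0035, Dorne 4.1487, Galen 2.3276.
Lower quotas: Harke 0, Carrow 4, Dorne 4, Galen 2 (sum 10, leaving 1 seat).
Remainders in descending order: Harke 0.5201, Galen 0.3276, Dorne 0.1487, Carrow 0.0035.
Largest remainder: Harke receives the extra seat.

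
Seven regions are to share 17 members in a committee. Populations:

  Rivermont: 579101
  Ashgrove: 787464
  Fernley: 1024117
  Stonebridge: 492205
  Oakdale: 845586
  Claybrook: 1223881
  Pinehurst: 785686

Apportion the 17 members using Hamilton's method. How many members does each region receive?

Rivermont: 2, Ashgrove: 2, Fernley: 3, Stonebridge: 1, Oakdale: 3, Claybrook: 4, Pinehurst: 2

Total 5738040; standard divisor 5738040/17 ≈ 337531.765.
Standard quotas: Rivermont 1.7157, Ashgrove 2.3330, Fernley 3.0341, Stonebridge 1.4582, Oakdale 2.5052, Claybrook 3.6260, Pinehurst 2.3277.
Lower quotas: Rivermont 1, Ashgrove 2, Fernley 3, Stonebridge 1, Oakdale 2, Claybrook 3, Pinehurst 2 (sum 14, leaving 3 seats).
Remainders in descending order: Rivermont 0.7157, Claybrook 0.6260, Oakdale 0.5052, Stonebridge 0.4582, Ashgrove 0.3330, Pinehurst 0.3277, Fernley 0.0341.
The surplus seats go to Rivermont, Claybrook, Oakdale.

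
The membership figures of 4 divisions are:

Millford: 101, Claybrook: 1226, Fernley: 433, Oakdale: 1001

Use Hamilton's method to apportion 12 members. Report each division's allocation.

The standard divisor is 2761/12 ≈ 230.083.
Standard quotas: Millford 0.439, Claybrook 5.329, Fernley 1.882, Oakdale 4.351.
Lower quotas: Millford 0, Claybrook 5, Fernley 1, Oakdale 4 (sum 10, leaving 2 seats).
Remainders in descending order: Fernley 0.882, Millford 0.439, Oakdale 0.351, Claybrook 0.329.
Largest remainders: Fernley, Millford receive the extra seats.

Millford=1; Claybrook=5; Fernley=2; Oakdale=4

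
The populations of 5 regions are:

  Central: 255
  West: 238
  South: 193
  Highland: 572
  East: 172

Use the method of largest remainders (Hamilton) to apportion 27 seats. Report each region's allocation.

Central: 5, West: 4, South: 4, Highland: 11, East: 3

The standard divisor is 1430/27 ≈ 52.963.
Standard quotas: Central 4.815, West 4.494, South 3.644, Highland 10.800, East 3.248.
Lower quotas: Central 4, West 4, South 3, Highland 10, East 3 (sum 24, leaving 3 seats).
Remainders in descending order: Central 0.815, Highland 0.800, South 0.644, West 0.494, East 0.248.
The surplus seats go to Central, Highland, South.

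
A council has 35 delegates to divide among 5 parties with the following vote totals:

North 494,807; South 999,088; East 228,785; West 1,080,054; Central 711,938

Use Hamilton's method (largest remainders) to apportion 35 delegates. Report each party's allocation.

Total 3514672; standard divisor 3514672/35 ≈ 100419.2.
Standard quotas: North 4.9274, South 9.9492, East 2.2783, West 10.7555, Central 7.0897.
Lower quotas: North 4, South 9, East 2, West 10, Central 7 (sum 32, leaving 3 seats).
Remainders in descending order: South 0.9492, North 0.9274, West 0.7555, East 0.2783, Central 0.0897.
The surplus seats go to South, North, West.

North: 5, South: 10, East: 2, West: 11, Central: 7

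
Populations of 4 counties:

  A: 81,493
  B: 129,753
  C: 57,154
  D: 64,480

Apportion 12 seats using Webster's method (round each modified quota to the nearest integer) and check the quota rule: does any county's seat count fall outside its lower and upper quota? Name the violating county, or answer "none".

none

Standard quotas: A 2.938, B 4.677, C 2.060, D 2.324.
Webster allocation: A 3, B 5, C 2, D 2.
Every allocation lies between the lower and upper quota.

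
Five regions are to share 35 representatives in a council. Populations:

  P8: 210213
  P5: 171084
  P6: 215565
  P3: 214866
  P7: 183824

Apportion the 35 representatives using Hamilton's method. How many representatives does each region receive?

The standard divisor is 995552/35 ≈ 28444.343.
Standard quotas: P8 7.3903, P5 6.0147, P6 7.5785, P3 7.5539, P7 6.4626.
Lower quotas: P8 7, P5 6, P6 7, P3 7, P7 6 (sum 33, leaving 2 seats).
Remainders in descending order: P6 0.5785, P3 0.5539, P7 0.4626, P8 0.3903, P5 0.0147.
Largest remainders: P6, P3 receive the extra seats.

P8: 7, P5: 6, P6: 8, P3: 8, P7: 6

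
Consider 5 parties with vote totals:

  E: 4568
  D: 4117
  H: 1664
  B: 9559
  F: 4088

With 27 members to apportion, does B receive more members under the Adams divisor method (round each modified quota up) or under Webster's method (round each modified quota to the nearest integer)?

Adams: E 5, D 5, H 2, B 10, F 5.
Webster: E 5, D 5, H 2, B 11, F 4.
B gets 10 under Adams and 11 under Webster.

Webster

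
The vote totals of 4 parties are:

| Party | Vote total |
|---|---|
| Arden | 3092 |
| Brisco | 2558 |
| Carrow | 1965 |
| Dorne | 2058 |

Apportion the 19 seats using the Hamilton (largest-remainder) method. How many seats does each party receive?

Standard divisor: 9673 ÷ 19 ≈ 509.105.
Standard quotas: Arden 6.073, Brisco 5.025, Carrow 3.860, Dorne 4.042.
Lower quotas: Arden 6, Brisco 5, Carrow 3, Dorne 4 (sum 18, leaving 1 seat).
Remainders in descending order: Carrow 0.860, Arden 0.073, Dorne 0.042, Brisco 0.025.
The surplus seat goes to Carrow.

Arden 6, Brisco 5, Carrow 4, Dorne 4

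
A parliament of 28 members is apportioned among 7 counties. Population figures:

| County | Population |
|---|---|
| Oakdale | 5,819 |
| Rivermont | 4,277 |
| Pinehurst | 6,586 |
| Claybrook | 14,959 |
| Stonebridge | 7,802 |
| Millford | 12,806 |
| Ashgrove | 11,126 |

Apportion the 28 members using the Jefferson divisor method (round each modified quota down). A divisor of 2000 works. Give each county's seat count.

With modified divisor 2000: modified quotas Oakdale 2.909, Rivermont 2.139, Pinehurst 3.293, Claybrook 7.479, Stonebridge 3.901, Millford 6.403, Ashgrove 5.563.
Rounding down: Oakdale 2, Rivermont 2, Pinehurst 3, Claybrook 7, Stonebridge 3, Millford 6, Ashgrove 5 (total 28).

Oakdale=2, Rivermont=2, Pinehurst=3, Claybrook=7, Stonebridge=3, Millford=6, Ashgrove=5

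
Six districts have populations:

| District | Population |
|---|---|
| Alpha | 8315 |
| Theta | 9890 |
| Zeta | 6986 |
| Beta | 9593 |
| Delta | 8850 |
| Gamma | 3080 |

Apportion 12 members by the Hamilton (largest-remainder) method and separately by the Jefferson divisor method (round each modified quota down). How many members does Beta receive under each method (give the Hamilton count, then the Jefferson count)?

Hamilton: Alpha 2, Theta 3, Zeta 2, Beta 2, Delta 2, Gamma 1.
Jefferson: Alpha 2, Theta 3, Zeta 2, Beta 3, Delta 2, Gamma 0.
Beta gets 2 under Hamilton and 3 under Jefferson.

2 and 3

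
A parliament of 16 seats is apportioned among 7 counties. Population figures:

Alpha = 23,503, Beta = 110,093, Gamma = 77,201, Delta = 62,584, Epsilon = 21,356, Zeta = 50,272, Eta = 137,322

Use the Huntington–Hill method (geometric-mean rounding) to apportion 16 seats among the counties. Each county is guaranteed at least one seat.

Alpha 1; Beta 4; Gamma 2; Delta 2; Epsilon 1; Zeta 2; Eta 4

With divisor 31649: modified quotas Alpha 0.743, Beta 3.479, Gamma 2.439, Delta 1.977, Epsilon 0.675, Zeta 1.588, Eta 4.339.
Geometric-mean thresholds: Alpha (min 1), Beta √(3·4)=3.464, Gamma √(2·3)=2.449, Delta √(1·2)=1.414, Epsilon (min 1), Zeta √(1·2)=1.414, Eta √(4·5)=4.472.
Each quota rounded against its threshold gives Alpha 1, Beta 4, Gamma 2, Delta 2, Epsilon 1, Zeta 2, Eta 4 (total 16).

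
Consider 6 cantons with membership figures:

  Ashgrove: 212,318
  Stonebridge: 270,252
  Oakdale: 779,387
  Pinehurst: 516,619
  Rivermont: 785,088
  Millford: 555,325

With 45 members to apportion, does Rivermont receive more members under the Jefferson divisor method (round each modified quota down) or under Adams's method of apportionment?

Jefferson: Ashgrove 3, Stonebridge 4, Oakdale 11, Pinehurst 7, Rivermont 12, Millford 8.
Adams: Ashgrove 3, Stonebridge 4, Oakdale 11, Pinehurst 8, Rivermont 11, Millford 8.
Rivermont gets 12 under Jefferson and 11 under Adams.

Jefferson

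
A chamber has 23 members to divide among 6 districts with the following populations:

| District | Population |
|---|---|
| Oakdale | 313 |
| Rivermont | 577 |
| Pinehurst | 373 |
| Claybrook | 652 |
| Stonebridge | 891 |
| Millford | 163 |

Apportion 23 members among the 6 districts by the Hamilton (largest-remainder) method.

Standard divisor: 2969 ÷ 23 ≈ 129.087.
Standard quotas: Oakdale 2.425, Rivermont 4.470, Pinehurst 2.890, Claybrook 5.051, Stonebridge 6.902, Millford 1.263.
Lower quotas: Oakdale 2, Rivermont 4, Pinehurst 2, Claybrook 5, Stonebridge 6, Millford 1 (sum 20, leaving 3 seats).
Remainders in descending order: Stonebridge 0.902, Pinehurst 0.890, Rivermont 0.470, Oakdale 0.425, Millford 0.263, Claybrook 0.051.
Largest remainders: Stonebridge, Pinehurst, Rivermont receive the extra seats.

Oakdale: 2; Rivermont: 5; Pinehurst: 3; Claybrook: 5; Stonebridge: 7; Millford: 1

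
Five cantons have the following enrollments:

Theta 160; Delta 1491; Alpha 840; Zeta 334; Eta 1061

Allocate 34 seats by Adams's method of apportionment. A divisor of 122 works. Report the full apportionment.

With modified divisor 122: modified quotas Theta 1.311, Delta 12.221, Alpha 6.885, Zeta 2.738, Eta 8.697.
Rounding up: Theta 2, Delta 13, Alpha 7, Zeta 3, Eta 9 (total 34).

Theta=2; Delta=13; Alpha=7; Zeta=3; Eta=9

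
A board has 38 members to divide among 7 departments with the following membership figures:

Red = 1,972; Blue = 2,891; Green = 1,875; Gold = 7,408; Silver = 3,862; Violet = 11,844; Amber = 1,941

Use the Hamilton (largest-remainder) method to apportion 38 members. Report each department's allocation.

The standard divisor is 31793/38 ≈ 836.658.
Standard quotas: Red 2.3570, Blue 3.4554, Green 2.2411, Gold 8.8543, Silver 4.6160, Violet 14.1563, Amber 2.3199.
Lower quotas: Red 2, Blue 3, Green 2, Gold 8, Silver 4, Violet 14, Amber 2 (sum 35, leaving 3 seats).
Remainders in descending order: Gold 0.8543, Silver 0.6160, Blue 0.4554, Red 0.3570, Amber 0.3199, Green 0.2411, Violet 0.1563.
The surplus seats go to Gold, Silver, Blue.

Red=2, Blue=4, Green=2, Gold=9, Silver=5, Violet=14, Amber=2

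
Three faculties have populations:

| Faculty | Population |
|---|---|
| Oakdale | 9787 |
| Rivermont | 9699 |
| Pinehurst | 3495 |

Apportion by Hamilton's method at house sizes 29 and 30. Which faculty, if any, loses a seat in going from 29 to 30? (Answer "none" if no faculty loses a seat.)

At 29 seats: Oakdale 12, Rivermont 12, Pinehurst 5.
At 30 seats: Oakdale 13, Rivermont 13, Pinehurst 4.
Pinehurst drops from 5 to 4.

Pinehurst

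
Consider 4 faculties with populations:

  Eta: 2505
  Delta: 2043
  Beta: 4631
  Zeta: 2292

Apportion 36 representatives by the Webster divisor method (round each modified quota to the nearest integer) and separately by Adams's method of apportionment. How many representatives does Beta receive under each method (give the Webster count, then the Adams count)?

15 and 14

Webster: Eta 8, Delta 6, Beta 15, Zeta 7.
Adams: Eta 8, Delta 7, Beta 14, Zeta 7.
Beta gets 15 under Webster and 14 under Adams.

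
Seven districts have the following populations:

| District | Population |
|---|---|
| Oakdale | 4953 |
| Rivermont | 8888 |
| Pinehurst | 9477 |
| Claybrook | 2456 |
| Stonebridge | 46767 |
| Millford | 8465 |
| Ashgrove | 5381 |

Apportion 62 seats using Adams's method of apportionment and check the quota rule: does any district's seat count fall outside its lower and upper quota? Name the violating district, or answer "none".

Standard quotas: Oakdale 3.555, Rivermont 6.379, Pinehurst 6.802, Claybrook 1.763, Stonebridge 33.565, Millford 6.075, Ashgrove 3.862.
Adams allocation: Oakdale 4, Rivermont 7, Pinehurst 7, Claybrook 2, Stonebridge 32, Millford 6, Ashgrove 4.
Stonebridge has quota 33.565 (lower 33, upper 34) but receives 32 — outside the quota interval.

Stonebridge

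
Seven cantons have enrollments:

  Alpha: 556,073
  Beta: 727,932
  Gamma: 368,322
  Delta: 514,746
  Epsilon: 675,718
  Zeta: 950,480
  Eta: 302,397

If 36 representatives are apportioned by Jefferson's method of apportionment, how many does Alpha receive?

5

Standard divisor 4095668/36 ≈ 113768.556; standard quotas: Alpha 4.888, Beta 6.398, Gamma 3.237, Delta 4.525, Epsilon 5.939, Zeta 8.355, Eta 2.658.
Rounding down gives 4, 6, 3, 4, 5, 8, 2 = 32 seats, so the divisor must be adjusted.
With modified divisor 103500: modified quotas Alpha 5.373, Beta 7.033, Gamma 3.559, Delta 4.973, Epsilon 6.529, Zeta 9.183, Eta 2.922.
Rounding down: Alpha 5, Beta 7, Gamma 3, Delta 4, Epsilon 6, Zeta 9, Eta 2 (total 36).
Alpha receives 5.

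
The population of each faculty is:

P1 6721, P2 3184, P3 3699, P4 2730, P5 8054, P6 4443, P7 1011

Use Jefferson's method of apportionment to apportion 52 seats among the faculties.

Standard divisor 29842/52 ≈ 573.885; standard quotas: P1 11.711, P2 5.548, P3 6.446, P4 4.757, P5 14.034, P6 7.742, P7 1.762.
Rounding down gives 11, 5, 6, 4, 14, 7, 1 = 48 seats, so the divisor must be adjusted.
With modified divisor 534: modified quotas P1 12.586, P2 5.963, P3 6.927, P4 5.112, P5 15.082, P6 8.320, P7 1.893.
Rounding down: P1 12, P2 5, P3 6, P4 5, P5 15, P6 8, P7 1 (total 52).

P1: 12; P2: 5; P3: 6; P4: 5; P5: 15; P6: 8; P7: 1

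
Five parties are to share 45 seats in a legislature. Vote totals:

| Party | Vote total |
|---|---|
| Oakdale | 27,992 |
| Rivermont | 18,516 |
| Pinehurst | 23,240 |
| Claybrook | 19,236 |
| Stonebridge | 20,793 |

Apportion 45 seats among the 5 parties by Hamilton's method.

Oakdale 11, Rivermont 8, Pinehurst 10, Claybrook 8, Stonebridge 8

Total 109777; standard divisor 109777/45 ≈ 2439.489.
Standard quotas: Oakdale 11.4745, Rivermont 7.5901, Pinehurst 9.5266, Claybrook 7.8853, Stonebridge 8.5235.
Lower quotas: Oakdale 11, Rivermont 7, Pinehurst 9, Claybrook 7, Stonebridge 8 (sum 42, leaving 3 seats).
Remainders in descending order: Claybrook 0.8853, Rivermont 0.5901, Pinehurst 0.5266, Stonebridge 0.5235, Oakdale 0.4745.
Largest remainders: Claybrook, Rivermont, Pinehurst receive the extra seats.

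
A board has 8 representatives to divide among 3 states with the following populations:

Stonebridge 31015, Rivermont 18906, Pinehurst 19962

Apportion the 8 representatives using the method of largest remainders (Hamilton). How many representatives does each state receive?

Total 69883; standard divisor 69883/8 ≈ 8735.375.
Standard quotas: Stonebridge 3.5505, Rivermont 2.1643, Pinehurst 2.2852.
Lower quotas: Stonebridge 3, Rivermont 2, Pinehurst 2 (sum 7, leaving 1 seat).
Remainders in descending order: Stonebridge 0.5505, Pinehurst 0.2852, Rivermont 0.1643.
Largest remainder: Stonebridge receives the extra seat.

Stonebridge: 4, Rivermont: 2, Pinehurst: 2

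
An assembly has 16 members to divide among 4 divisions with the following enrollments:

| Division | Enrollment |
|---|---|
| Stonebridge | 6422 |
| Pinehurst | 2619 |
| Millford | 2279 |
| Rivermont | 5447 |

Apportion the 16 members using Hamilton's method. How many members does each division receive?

Total 16767; standard divisor 16767/16 ≈ 1047.938.
Standard quotas: Stonebridge 6.1282, Pinehurst 2.4992, Millford 2.1747, Rivermont 5.1978.
Lower quotas: Stonebridge 6, Pinehurst 2, Millford 2, Rivermont 5 (sum 15, leaving 1 seat).
Remainders in descending order: Pinehurst 0.4992, Rivermont 0.1978, Millford 0.1747, Stonebridge 0.1282.
The surplus seat goes to Pinehurst.

Stonebridge 6, Pinehurst 3, Millford 2, Rivermont 5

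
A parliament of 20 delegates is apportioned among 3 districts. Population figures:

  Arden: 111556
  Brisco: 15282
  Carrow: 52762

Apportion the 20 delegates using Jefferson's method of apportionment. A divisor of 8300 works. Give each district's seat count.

Arden 13, Brisco 1, Carrow 6

With modified divisor 8300: modified quotas Arden 13.440, Brisco 1.841, Carrow 6.357.
Rounding down: Arden 13, Brisco 1, Carrow 6 (total 20).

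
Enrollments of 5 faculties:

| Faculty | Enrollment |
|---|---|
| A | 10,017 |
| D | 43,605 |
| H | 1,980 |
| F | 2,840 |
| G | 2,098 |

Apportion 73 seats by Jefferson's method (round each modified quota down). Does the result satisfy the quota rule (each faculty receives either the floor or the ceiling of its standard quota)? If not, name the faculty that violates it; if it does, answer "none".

D

Standard quotas: A 12.079, D 52.580, H 2.388, F 3.425, G 2.530.
Jefferson allocation: A 12, D 54, H 2, F 3, G 2.
D has quota 52.580 (lower 52, upper 53) but receives 54 — outside the quota interval.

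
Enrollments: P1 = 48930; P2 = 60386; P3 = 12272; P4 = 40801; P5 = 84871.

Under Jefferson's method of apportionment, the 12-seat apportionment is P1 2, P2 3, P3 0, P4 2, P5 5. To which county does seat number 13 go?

Priority for the next seat is population ÷ (current seats + 1).
Priorities: P1 16310.000, P2 15096.500, P3 12272.000, P4 13600.333, P5 14145.167.
Highest priority: P1.

P1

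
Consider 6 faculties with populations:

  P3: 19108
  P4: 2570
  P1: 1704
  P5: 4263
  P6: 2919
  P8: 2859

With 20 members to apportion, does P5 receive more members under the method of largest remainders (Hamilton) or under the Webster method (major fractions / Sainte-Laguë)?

Hamilton

Hamilton: P3 11, P4 1, P1 1, P5 3, P6 2, P8 2.
Webster: P3 11, P4 2, P1 1, P5 2, P6 2, P8 2.
P5 gets 3 under Hamilton and 2 under Webster.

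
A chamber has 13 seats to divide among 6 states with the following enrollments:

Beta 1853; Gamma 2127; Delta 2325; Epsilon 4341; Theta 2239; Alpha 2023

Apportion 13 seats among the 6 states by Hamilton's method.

Total 14908; standard divisor 14908/13 ≈ 1146.769.
Standard quotas: Beta 1.616, Gamma 1.855, Delta 2.027, Epsilon 3.785, Theta 1.952, Alpha 1.764.
Lower quotas: Beta 1, Gamma 1, Delta 2, Epsilon 3, Theta 1, Alpha 1 (sum 9, leaving 4 seats).
Remainders in descending order: Theta 0.952, Gamma 0.855, Epsilon 0.785, Alpha 0.764, Beta 0.616, Delta 0.027.
The surplus seats go to Theta, Gamma, Epsilon, Alpha.

Beta 1, Gamma 2, Delta 2, Epsilon 4, Theta 2, Alpha 2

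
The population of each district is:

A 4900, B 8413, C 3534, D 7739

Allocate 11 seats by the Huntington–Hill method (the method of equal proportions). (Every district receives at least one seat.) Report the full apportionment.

A: 2; B: 4; C: 2; D: 3

With divisor 2331: modified quotas A 2.102, B 3.609, C 1.516, D 3.320.
Geometric-mean thresholds: A √(2·3)=2.449, B √(3·4)=3.464, C √(1·2)=1.414, D √(3·4)=3.464.
Each quota rounded against its threshold gives A 2, B 4, C 2, D 3 (total 11).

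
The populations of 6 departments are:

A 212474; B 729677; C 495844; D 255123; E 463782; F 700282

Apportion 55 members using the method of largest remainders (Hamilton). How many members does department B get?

The standard divisor is 2857182/55 ≈ 51948.764.
Standard quotas: A 4.0901, B 14.0461, C 9.5449, D 4.9111, E 8.9277, F 13.4802.
Lower quotas: A 4, B 14, C 9, D 4, E 8, F 13 (sum 52, leaving 3 seats).
Remainders in descending order: E 0.9277, D 0.9111, C 0.5449, F 0.4802, A 0.0901, B 0.0461.
The surplus seats go to E, D, C.
B receives 14.

14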